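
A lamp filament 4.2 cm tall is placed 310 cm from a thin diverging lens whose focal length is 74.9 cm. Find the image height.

0.817 cm

For a diverging lens, f = -74.9 cm.
1/d_i = 1/f − 1/d_o = 1/(-74.90) − 1/(310) = -0.01658, so d_i = -60.32 cm.
m = −d_i/d_o = +0.1946.
|h_i| = |m|·h_o = 0.1946 × 4.2 = 0.817 cm. The image is virtual, upright and reduced, on the same side as the object.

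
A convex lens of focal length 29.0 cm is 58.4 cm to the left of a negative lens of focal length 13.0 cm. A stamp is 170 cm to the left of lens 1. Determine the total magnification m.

Lens 1: 1/d_i1 = 1/(29.0) − 1/(170) = 0.02860, so d_i1 = 34.96 cm; m₁ = −d_i1/d_o1 = -0.2056.
d_o2 = 58.4 − (34.96) = 23.44 cm.
f₂ = −13.0 cm (diverging).
Lens 2: 1/d_i2 = 1/(-13.0) − 1/(23.44) = -0.1196, so d_i2 = -8.362 cm; m₂ = −d_i2/d_o2 = +0.3568.
m = m₁·m₂ = (-0.2056)(+0.3568) = -0.0734.

m = -0.0734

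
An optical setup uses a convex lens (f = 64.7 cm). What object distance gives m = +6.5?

54.7 cm

m = −d_i/d_o ⇒ d_i = −m·d_o.
1/f = 1/d_o + 1/d_i = 1/d_o − 1/(m·d_o) = (1 − 1/m)/d_o, so d_o = f(1 − 1/m) = (64.70)(1 − 1/(+6.5)) = 54.7 cm.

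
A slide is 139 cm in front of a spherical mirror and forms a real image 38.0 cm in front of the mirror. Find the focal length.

Real image ⇒ d_i = +38.0 cm.
1/f = 1/d_o + 1/d_i = 1/(139) + 1/(38.0) = 0.03351, so f = 29.8 cm.
Since f is positive, the spherical mirror is concave.

f = 29.8 cm (concave)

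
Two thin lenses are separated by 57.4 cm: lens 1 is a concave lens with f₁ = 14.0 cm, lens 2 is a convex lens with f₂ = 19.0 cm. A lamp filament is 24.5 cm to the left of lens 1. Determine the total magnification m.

m = -0.146

f₁ = −14.0 cm (diverging).
Lens 1: 1/d_i1 = 1/(-14.0) − 1/(24.5) = -0.1122, so d_i1 = -8.909 cm; m₁ = −d_i1/d_o1 = +0.3636.
d_o2 = 57.4 − (-8.909) = 66.31 cm.
Lens 2: 1/d_i2 = 1/(19.0) − 1/(66.31) = 0.03755, so d_i2 = 26.63 cm; m₂ = −d_i2/d_o2 = -0.4016.
m = m₁·m₂ = (+0.3636)(-0.4016) = -0.146.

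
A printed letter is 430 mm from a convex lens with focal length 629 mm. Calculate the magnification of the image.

m = +3.16

1/d_i = 1/f − 1/d_o = 1/(629.0) − 1/(430) = -0.0007358, so d_i = -1359 mm.
m = −d_i/d_o = −(-1359)/(430) = +3.16.
The image is virtual, upright and enlarged, on the same side as the object.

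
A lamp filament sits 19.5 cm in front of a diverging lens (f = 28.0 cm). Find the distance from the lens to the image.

11.5 cm

For a diverging lens, f = -28.0 cm.
Thin-lens equation: 1/v = 1/f − 1/u = 1/(-28.00) − 1/(19.5) = -0.03571 − 0.05128 = -0.08700, so v = -11.5 cm.
The image is virtual, upright and reduced, on the same side as the object.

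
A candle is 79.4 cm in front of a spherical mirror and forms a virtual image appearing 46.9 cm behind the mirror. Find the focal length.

Virtual image ⇒ d_i = −46.9 cm.
1/f = 1/d_o + 1/d_i = 1/(79.4) + 1/(-46.9) = -0.008728, so f = -115 cm.
Since f is negative, the spherical mirror is convex.

f = -115 cm (convex)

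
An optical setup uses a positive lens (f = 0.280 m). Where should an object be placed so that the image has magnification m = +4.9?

m = −d_i/d_o ⇒ d_i = −m·d_o.
1/f = 1/d_o + 1/d_i = 1/d_o − 1/(m·d_o) = (1 − 1/m)/d_o, so d_o = f(1 − 1/m) = (0.2800)(1 − 1/(+4.9)) = 0.223 m.

0.223 m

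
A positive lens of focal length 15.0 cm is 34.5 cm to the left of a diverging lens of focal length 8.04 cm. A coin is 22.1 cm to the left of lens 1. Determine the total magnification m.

m = +4.09

Lens 1: 1/d_i1 = 1/(15.0) − 1/(22.1) = 0.02142, so d_i1 = 46.69 cm; m₁ = −d_i1/d_o1 = -2.113.
d_o2 = 34.5 − (46.69) = -12.19 cm (virtual object).
f₂ = −8.04 cm (diverging).
Lens 2: 1/d_i2 = 1/(-8.04) − 1/(-12.19) = -0.04234, so d_i2 = -23.62 cm; m₂ = −d_i2/d_o2 = -1.937.
m = m₁·m₂ = (-2.113)(-1.937) = +4.09.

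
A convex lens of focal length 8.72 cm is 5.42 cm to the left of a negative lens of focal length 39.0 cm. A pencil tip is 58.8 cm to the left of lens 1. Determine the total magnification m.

m = -0.199

Lens 1: 1/d_i1 = 1/(8.72) − 1/(58.8) = 0.09767, so d_i1 = 10.24 cm; m₁ = −d_i1/d_o1 = -0.1741.
d_o2 = 5.42 − (10.24) = -4.820 cm (virtual object).
f₂ = −39.0 cm (diverging).
Lens 2: 1/d_i2 = 1/(-39.0) − 1/(-4.820) = 0.1818, so d_i2 = 5.500 cm; m₂ = −d_i2/d_o2 = +1.141.
m = m₁·m₂ = (-0.1741)(+1.141) = -0.199.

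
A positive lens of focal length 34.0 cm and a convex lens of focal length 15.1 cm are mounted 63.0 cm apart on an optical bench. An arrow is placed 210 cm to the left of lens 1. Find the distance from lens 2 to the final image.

46.2 cm

Lens 1: 1/d_i1 = 1/f₁ − 1/d_o1 = 1/(34.0) − 1/(210) = 0.02465, so d_i1 = 40.57 cm.
The intermediate image is 40.57 cm to the right of lens 1, which is 63.0 − (40.57) = 22.43 cm to the left of lens 2, so d_o2 = +22.43 cm.
Lens 2: 1/d_i2 = 1/f₂ − 1/d_o2 = 1/(15.1) − 1/(22.43) = 0.02164, so d_i2 = 46.2 cm.
The final image is real, 46.2 cm to the right of lens 2 (overall magnification ≈ 0.40).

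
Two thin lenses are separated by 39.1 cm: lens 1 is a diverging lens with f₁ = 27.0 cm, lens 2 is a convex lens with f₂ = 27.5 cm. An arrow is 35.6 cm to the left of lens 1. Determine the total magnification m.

m = -0.440

f₁ = −27.0 cm (diverging).
Lens 1: 1/d_i1 = 1/(-27.0) − 1/(35.6) = -0.06513, so d_i1 = -15.35 cm; m₁ = −d_i1/d_o1 = +0.4312.
d_o2 = 39.1 − (-15.35) = 54.45 cm.
Lens 2: 1/d_i2 = 1/(27.5) − 1/(54.45) = 0.01800, so d_i2 = 55.56 cm; m₂ = −d_i2/d_o2 = -1.020.
m = m₁·m₂ = (+0.4312)(-1.020) = -0.440.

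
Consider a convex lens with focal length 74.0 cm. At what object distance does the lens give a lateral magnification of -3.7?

94.0 cm

m = −d_i/d_o ⇒ d_i = −m·d_o.
1/f = 1/d_o + 1/d_i = 1/d_o − 1/(m·d_o) = (1 − 1/m)/d_o, so d_o = f(1 − 1/m) = (74.00)(1 − 1/(-3.7)) = 94.0 cm.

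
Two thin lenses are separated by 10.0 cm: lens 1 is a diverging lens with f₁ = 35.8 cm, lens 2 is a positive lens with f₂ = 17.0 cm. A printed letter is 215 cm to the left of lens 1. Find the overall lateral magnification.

m = -0.102

f₁ = −35.8 cm (diverging).
Lens 1: 1/d_i1 = 1/(-35.8) − 1/(215) = -0.03258, so d_i1 = -30.69 cm; m₁ = −d_i1/d_o1 = +0.1427.
d_o2 = 10.0 − (-30.69) = 40.69 cm.
Lens 2: 1/d_i2 = 1/(17.0) − 1/(40.69) = 0.03425, so d_i2 = 29.20 cm; m₂ = −d_i2/d_o2 = -0.7176.
m = m₁·m₂ = (+0.1427)(-0.7176) = -0.102.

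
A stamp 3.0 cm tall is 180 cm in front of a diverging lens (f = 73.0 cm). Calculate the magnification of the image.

For a diverging lens, f = -73.0 cm.
1/d_i = 1/f − 1/d_o = 1/(-73.00) − 1/(180) = -0.01925, so d_i = -51.94 cm.
m = −d_i/d_o = −(-51.94)/(180) = +0.289.
The image is virtual, upright and reduced, on the same side as the object.

m = +0.289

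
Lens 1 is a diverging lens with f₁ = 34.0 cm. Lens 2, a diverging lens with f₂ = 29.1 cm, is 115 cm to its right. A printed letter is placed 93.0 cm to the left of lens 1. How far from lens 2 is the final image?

24.1 cm

Lens 1 is diverging, so f₁ = −34.0 cm.
Lens 1: 1/d_i1 = 1/f₁ − 1/d_o1 = 1/(-34.0) − 1/(93.0) = -0.04016, so d_i1 = -24.90 cm.
The intermediate image is 24.90 cm to the left of lens 1 (virtual), which is 115 − (-24.90) = 139.9 cm to the left of lens 2, so d_o2 = +139.9 cm.
Lens 2 is diverging, so f₂ = −29.1 cm.
Lens 2: 1/d_i2 = 1/f₂ − 1/d_o2 = 1/(-29.1) − 1/(139.9) = -0.04151, so d_i2 = -24.1 cm.
The final image is virtual, 24.1 cm to the left of lens 2 (overall magnification ≈ 0.046).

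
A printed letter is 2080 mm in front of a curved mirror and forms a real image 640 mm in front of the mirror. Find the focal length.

f = 489 mm (concave)

Real image ⇒ d_i = +640 mm.
1/f = 1/d_o + 1/d_i = 1/(2080) + 1/(640) = 0.002043, so f = 489 mm.
Since f is positive, the curved mirror is concave.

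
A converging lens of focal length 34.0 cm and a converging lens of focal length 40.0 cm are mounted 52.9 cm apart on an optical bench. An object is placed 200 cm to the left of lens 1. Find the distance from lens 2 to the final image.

Lens 1: 1/d_i1 = 1/f₁ − 1/d_o1 = 1/(34.0) − 1/(200) = 0.02441, so d_i1 = 40.96 cm.
The intermediate image is 40.96 cm to the right of lens 1, which is 52.9 − (40.96) = 11.94 cm to the left of lens 2, so d_o2 = +11.94 cm.
Lens 2: 1/d_i2 = 1/f₂ − 1/d_o2 = 1/(40.0) − 1/(11.94) = -0.05875, so d_i2 = -17.0 cm.
The final image is virtual, 17.0 cm to the left of lens 2 (overall magnification ≈ -0.29).

17.0 cm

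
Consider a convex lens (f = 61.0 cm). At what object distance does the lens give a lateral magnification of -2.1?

90.0 cm

m = −d_i/d_o ⇒ d_i = −m·d_o.
1/f = 1/d_o + 1/d_i = 1/d_o − 1/(m·d_o) = (1 − 1/m)/d_o, so d_o = f(1 − 1/m) = (61.00)(1 − 1/(-2.1)) = 90.0 cm.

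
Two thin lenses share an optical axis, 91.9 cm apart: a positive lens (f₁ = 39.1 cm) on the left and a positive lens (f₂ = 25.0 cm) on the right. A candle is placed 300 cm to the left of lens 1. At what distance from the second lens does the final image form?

53.5 cm

Lens 1: 1/d_i1 = 1/f₁ − 1/d_o1 = 1/(39.1) − 1/(300) = 0.02224, so d_i1 = 44.96 cm.
The intermediate image is 44.96 cm to the right of lens 1, which is 91.9 − (44.96) = 46.94 cm to the left of lens 2, so d_o2 = +46.94 cm.
Lens 2: 1/d_i2 = 1/f₂ − 1/d_o2 = 1/(25.0) − 1/(46.94) = 0.01870, so d_i2 = 53.5 cm.
The final image is real, 53.5 cm to the right of lens 2 (overall magnification ≈ 0.17).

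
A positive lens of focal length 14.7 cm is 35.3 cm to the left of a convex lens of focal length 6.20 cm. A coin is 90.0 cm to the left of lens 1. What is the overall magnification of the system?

Lens 1: 1/d_i1 = 1/(14.7) − 1/(90.0) = 0.05692, so d_i1 = 17.57 cm; m₁ = −d_i1/d_o1 = -0.1952.
d_o2 = 35.3 − (17.57) = 17.73 cm.
Lens 2: 1/d_i2 = 1/(6.20) − 1/(17.73) = 0.1049, so d_i2 = 9.534 cm; m₂ = −d_i2/d_o2 = -0.5377.
m = m₁·m₂ = (-0.1952)(-0.5377) = +0.105.

m = +0.105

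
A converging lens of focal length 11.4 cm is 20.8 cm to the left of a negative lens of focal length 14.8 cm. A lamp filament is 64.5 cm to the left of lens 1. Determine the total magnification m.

m = -0.146

Lens 1: 1/d_i1 = 1/(11.4) − 1/(64.5) = 0.07222, so d_i1 = 13.85 cm; m₁ = −d_i1/d_o1 = -0.2147.
d_o2 = 20.8 − (13.85) = 6.950 cm.
f₂ = −14.8 cm (diverging).
Lens 2: 1/d_i2 = 1/(-14.8) − 1/(6.950) = -0.2115, so d_i2 = -4.729 cm; m₂ = −d_i2/d_o2 = +0.6805.
m = m₁·m₂ = (-0.2147)(+0.6805) = -0.146.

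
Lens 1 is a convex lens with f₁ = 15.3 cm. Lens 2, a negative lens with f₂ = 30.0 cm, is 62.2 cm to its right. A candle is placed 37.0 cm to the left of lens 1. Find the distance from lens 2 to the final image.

16.4 cm

Lens 1: 1/d_i1 = 1/f₁ − 1/d_o1 = 1/(15.3) − 1/(37.0) = 0.03833, so d_i1 = 26.09 cm.
The intermediate image is 26.09 cm to the right of lens 1, which is 62.2 − (26.09) = 36.11 cm to the left of lens 2, so d_o2 = +36.11 cm.
Lens 2 is diverging, so f₂ = −30.0 cm.
Lens 2: 1/d_i2 = 1/f₂ − 1/d_o2 = 1/(-30.0) − 1/(36.11) = -0.06103, so d_i2 = -16.4 cm.
The final image is virtual, 16.4 cm to the left of lens 2 (overall magnification ≈ -0.32).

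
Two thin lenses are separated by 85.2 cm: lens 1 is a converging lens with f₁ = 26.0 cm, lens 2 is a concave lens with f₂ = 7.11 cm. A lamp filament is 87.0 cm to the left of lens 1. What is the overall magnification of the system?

m = -0.0549

Lens 1: 1/d_i1 = 1/(26.0) − 1/(87.0) = 0.02697, so d_i1 = 37.08 cm; m₁ = −d_i1/d_o1 = -0.4262.
d_o2 = 85.2 − (37.08) = 48.12 cm.
f₂ = −7.11 cm (diverging).
Lens 2: 1/d_i2 = 1/(-7.11) − 1/(48.12) = -0.1614, so d_i2 = -6.195 cm; m₂ = −d_i2/d_o2 = +0.1287.
m = m₁·m₂ = (-0.4262)(+0.1287) = -0.0549.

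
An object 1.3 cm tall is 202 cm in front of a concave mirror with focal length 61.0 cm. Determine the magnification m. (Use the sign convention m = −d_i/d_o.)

m = -0.433

1/d_i = 1/f − 1/d_o = 1/(61.00) − 1/(202) = 0.01144, so d_i = 87.39 cm.
m = −d_i/d_o = −(87.39)/(202) = -0.433.
The image is real, inverted and reduced, in front of the mirror.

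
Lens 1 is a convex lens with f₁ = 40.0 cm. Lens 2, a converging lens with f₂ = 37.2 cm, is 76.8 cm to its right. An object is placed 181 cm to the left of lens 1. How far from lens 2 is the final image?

Lens 1: 1/d_i1 = 1/f₁ − 1/d_o1 = 1/(40.0) − 1/(181) = 0.01948, so d_i1 = 51.35 cm.
The intermediate image is 51.35 cm to the right of lens 1, which is 76.8 − (51.35) = 25.45 cm to the left of lens 2, so d_o2 = +25.45 cm.
Lens 2: 1/d_i2 = 1/f₂ − 1/d_o2 = 1/(37.2) − 1/(25.45) = -0.01241, so d_i2 = -80.6 cm.
The final image is virtual, 80.6 cm to the left of lens 2 (overall magnification ≈ -0.90).

80.6 cm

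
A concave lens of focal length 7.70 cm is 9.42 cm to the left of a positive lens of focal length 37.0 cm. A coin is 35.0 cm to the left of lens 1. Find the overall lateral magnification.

f₁ = −7.70 cm (diverging).
Lens 1: 1/d_i1 = 1/(-7.70) − 1/(35.0) = -0.1584, so d_i1 = -6.311 cm; m₁ = −d_i1/d_o1 = +0.1803.
d_o2 = 9.42 − (-6.311) = 15.73 cm.
Lens 2: 1/d_i2 = 1/(37.0) − 1/(15.73) = -0.03655, so d_i2 = -27.36 cm; m₂ = −d_i2/d_o2 = +1.740.
m = m₁·m₂ = (+0.1803)(+1.740) = +0.314.

m = +0.314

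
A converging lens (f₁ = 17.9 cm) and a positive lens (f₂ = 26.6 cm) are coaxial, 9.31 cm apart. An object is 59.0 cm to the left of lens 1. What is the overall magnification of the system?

m = -0.270

Lens 1: 1/d_i1 = 1/(17.9) − 1/(59.0) = 0.03892, so d_i1 = 25.70 cm; m₁ = −d_i1/d_o1 = -0.4356.
d_o2 = 9.31 − (25.70) = -16.39 cm (virtual object).
Lens 2: 1/d_i2 = 1/(26.6) − 1/(-16.39) = 0.09861, so d_i2 = 10.14 cm; m₂ = −d_i2/d_o2 = +0.6187.
m = m₁·m₂ = (-0.4356)(+0.6187) = -0.270.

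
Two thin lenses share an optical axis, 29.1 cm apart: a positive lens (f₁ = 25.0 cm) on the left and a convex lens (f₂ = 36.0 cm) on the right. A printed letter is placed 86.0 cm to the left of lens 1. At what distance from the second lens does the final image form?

5.25 cm

Lens 1: 1/d_i1 = 1/f₁ − 1/d_o1 = 1/(25.0) − 1/(86.0) = 0.02837, so d_i1 = 35.25 cm.
The intermediate image is 35.25 cm to the right of lens 1, which lies 6.150 cm to the right of lens 2 — a virtual object — so d_o2 = −6.150 cm.
Lens 2: 1/d_i2 = 1/f₂ − 1/d_o2 = 1/(36.0) − 1/(-6.150) = 0.1904, so d_i2 = 5.25 cm.
The final image is real, 5.25 cm to the right of lens 2 (overall magnification ≈ -0.35).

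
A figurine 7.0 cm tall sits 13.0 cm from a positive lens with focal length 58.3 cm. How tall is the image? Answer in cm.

9.01 cm

1/d_i = 1/f − 1/d_o = 1/(58.30) − 1/(13.0) = -0.05977, so d_i = -16.73 cm.
m = −d_i/d_o = +1.287.
|h_i| = |m|·h_o = 1.287 × 7.0 = 9.01 cm. The image is virtual, upright and enlarged, on the same side as the object.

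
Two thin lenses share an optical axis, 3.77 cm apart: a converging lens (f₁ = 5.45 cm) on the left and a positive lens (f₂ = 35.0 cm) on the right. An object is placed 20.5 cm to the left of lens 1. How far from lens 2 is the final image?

3.31 cm

Lens 1: 1/d_i1 = 1/f₁ − 1/d_o1 = 1/(5.45) − 1/(20.5) = 0.1347, so d_i1 = 7.424 cm.
The intermediate image is 7.424 cm to the right of lens 1, which lies 3.654 cm to the right of lens 2 — a virtual object — so d_o2 = −3.654 cm.
Lens 2: 1/d_i2 = 1/f₂ − 1/d_o2 = 1/(35.0) − 1/(-3.654) = 0.3022, so d_i2 = 3.31 cm.
The final image is real, 3.31 cm to the right of lens 2 (overall magnification ≈ -0.33).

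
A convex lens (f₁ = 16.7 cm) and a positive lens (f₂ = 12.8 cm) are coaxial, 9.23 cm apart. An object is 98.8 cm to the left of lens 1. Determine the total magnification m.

Lens 1: 1/d_i1 = 1/(16.7) − 1/(98.8) = 0.04976, so d_i1 = 20.10 cm; m₁ = −d_i1/d_o1 = -0.2034.
d_o2 = 9.23 − (20.10) = -10.87 cm (virtual object).
Lens 2: 1/d_i2 = 1/(12.8) − 1/(-10.87) = 0.1701, so d_i2 = 5.878 cm; m₂ = −d_i2/d_o2 = +0.5408.
m = m₁·m₂ = (-0.2034)(+0.5408) = -0.110.

m = -0.110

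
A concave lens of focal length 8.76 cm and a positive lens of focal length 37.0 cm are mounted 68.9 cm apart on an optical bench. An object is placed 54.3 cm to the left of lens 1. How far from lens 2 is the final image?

71.7 cm

Lens 1 is diverging, so f₁ = −8.76 cm.
Lens 1: 1/d_i1 = 1/f₁ − 1/d_o1 = 1/(-8.76) − 1/(54.3) = -0.1326, so d_i1 = -7.543 cm.
The intermediate image is 7.543 cm to the left of lens 1 (virtual), which is 68.9 − (-7.543) = 76.44 cm to the left of lens 2, so d_o2 = +76.44 cm.
Lens 2: 1/d_i2 = 1/f₂ − 1/d_o2 = 1/(37.0) − 1/(76.44) = 0.01394, so d_i2 = 71.7 cm.
The final image is real, 71.7 cm to the right of lens 2 (overall magnification ≈ -0.13).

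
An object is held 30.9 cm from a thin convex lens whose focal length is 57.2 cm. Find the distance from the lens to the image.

Lens equation: 1/v = 1/f − 1/u = 1/(57.20) − 1/(30.9) = 0.01748 − 0.03236 = -0.01488, so v = -67.2 cm.
The image is virtual, upright and enlarged, on the same side as the object.

67.2 cm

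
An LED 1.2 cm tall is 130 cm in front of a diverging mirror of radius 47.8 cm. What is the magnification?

m = +0.155

f = R/2 = 47.8/2 = 23.90 cm; for a diverging mirror, f = -23.90 cm.
1/d_i = 1/f − 1/d_o = 1/(-23.90) − 1/(130) = -0.04953, so d_i = -20.19 cm.
m = −d_i/d_o = −(-20.19)/(130) = +0.155.
The image is virtual, upright and reduced, behind the mirror.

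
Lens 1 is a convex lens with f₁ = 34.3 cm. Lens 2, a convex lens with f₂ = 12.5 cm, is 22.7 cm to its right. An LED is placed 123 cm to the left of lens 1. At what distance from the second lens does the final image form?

Lens 1: 1/d_i1 = 1/f₁ − 1/d_o1 = 1/(34.3) − 1/(123) = 0.02102, so d_i1 = 47.56 cm.
The intermediate image is 47.56 cm to the right of lens 1, which lies 24.86 cm to the right of lens 2 — a virtual object — so d_o2 = −24.86 cm.
Lens 2: 1/d_i2 = 1/f₂ − 1/d_o2 = 1/(12.5) − 1/(-24.86) = 0.1202, so d_i2 = 8.32 cm.
The final image is real, 8.32 cm to the right of lens 2 (overall magnification ≈ -0.13).

8.32 cm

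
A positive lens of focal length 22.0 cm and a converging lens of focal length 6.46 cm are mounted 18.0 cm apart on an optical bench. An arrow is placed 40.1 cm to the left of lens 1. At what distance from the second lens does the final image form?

5.34 cm

Lens 1: 1/d_i1 = 1/f₁ − 1/d_o1 = 1/(22.0) − 1/(40.1) = 0.02052, so d_i1 = 48.74 cm.
The intermediate image is 48.74 cm to the right of lens 1, which lies 30.74 cm to the right of lens 2 — a virtual object — so d_o2 = −30.74 cm.
Lens 2: 1/d_i2 = 1/f₂ − 1/d_o2 = 1/(6.46) − 1/(-30.74) = 0.1873, so d_i2 = 5.34 cm.
The final image is real, 5.34 cm to the right of lens 2 (overall magnification ≈ -0.21).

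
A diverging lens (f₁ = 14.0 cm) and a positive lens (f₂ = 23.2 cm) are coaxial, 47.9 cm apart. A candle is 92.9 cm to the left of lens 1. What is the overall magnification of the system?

m = -0.0824

f₁ = −14.0 cm (diverging).
Lens 1: 1/d_i1 = 1/(-14.0) − 1/(92.9) = -0.08219, so d_i1 = -12.17 cm; m₁ = −d_i1/d_o1 = +0.1310.
d_o2 = 47.9 − (-12.17) = 60.07 cm.
Lens 2: 1/d_i2 = 1/(23.2) − 1/(60.07) = 0.02646, so d_i2 = 37.80 cm; m₂ = −d_i2/d_o2 = -0.6292.
m = m₁·m₂ = (+0.1310)(-0.6292) = -0.0824.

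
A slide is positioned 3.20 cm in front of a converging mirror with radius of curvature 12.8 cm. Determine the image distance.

f = R/2 = 12.8/2 = 6.400 cm.
Mirror equation: 1/s_i = 1/f − 1/s_o = 1/(6.400) − 1/(3.20) = 0.1562 − 0.3125 = -0.1562, so s_i = -6.40 cm.
The image is virtual, upright and enlarged, behind the mirror.

6.40 cm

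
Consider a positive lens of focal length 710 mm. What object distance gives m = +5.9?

590 mm

m = −d_i/d_o ⇒ d_i = −m·d_o.
1/f = 1/d_o + 1/d_i = 1/d_o − 1/(m·d_o) = (1 − 1/m)/d_o, so d_o = f(1 − 1/m) = (710.0)(1 − 1/(+5.9)) = 590 mm.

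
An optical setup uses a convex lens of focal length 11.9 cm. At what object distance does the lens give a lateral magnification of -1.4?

m = −d_i/d_o ⇒ d_i = −m·d_o.
1/f = 1/d_o + 1/d_i = 1/d_o − 1/(m·d_o) = (1 − 1/m)/d_o, so d_o = f(1 − 1/m) = (11.90)(1 − 1/(-1.4)) = 20.4 cm.

20.4 cm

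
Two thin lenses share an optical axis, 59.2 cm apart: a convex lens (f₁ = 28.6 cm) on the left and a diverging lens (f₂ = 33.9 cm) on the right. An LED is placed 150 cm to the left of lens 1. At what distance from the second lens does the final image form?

14.0 cm

Lens 1: 1/d_i1 = 1/f₁ − 1/d_o1 = 1/(28.6) − 1/(150) = 0.02830, so d_i1 = 35.34 cm.
The intermediate image is 35.34 cm to the right of lens 1, which is 59.2 − (35.34) = 23.86 cm to the left of lens 2, so d_o2 = +23.86 cm.
Lens 2 is diverging, so f₂ = −33.9 cm.
Lens 2: 1/d_i2 = 1/f₂ − 1/d_o2 = 1/(-33.9) − 1/(23.86) = -0.07141, so d_i2 = -14.0 cm.
The final image is virtual, 14.0 cm to the left of lens 2 (overall magnification ≈ -0.14).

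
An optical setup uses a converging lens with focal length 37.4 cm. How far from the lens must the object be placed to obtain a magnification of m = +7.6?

32.5 cm

m = −d_i/d_o ⇒ d_i = −m·d_o.
1/f = 1/d_o + 1/d_i = 1/d_o − 1/(m·d_o) = (1 − 1/m)/d_o, so d_o = f(1 − 1/m) = (37.40)(1 − 1/(+7.6)) = 32.5 cm.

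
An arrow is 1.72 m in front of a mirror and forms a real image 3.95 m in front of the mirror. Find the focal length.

Real image ⇒ d_i = +3.95 m.
1/f = 1/d_o + 1/d_i = 1/(1.72) + 1/(3.95) = 0.8346, so f = 1.20 m.
Since f is positive, the mirror is concave.

f = 1.20 m (concave)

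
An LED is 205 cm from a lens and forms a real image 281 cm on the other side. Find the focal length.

Real image ⇒ d_i = +281 cm.
1/f = 1/d_o + 1/d_i = 1/(205) + 1/(281) = 0.008437, so f = 119 cm.
Since f is positive, the lens is converging.

f = 119 cm (converging)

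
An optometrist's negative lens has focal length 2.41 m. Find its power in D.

For a negative lens, f = −2.41 m.
P = 1/f = 1/(-2.41 m) = -0.415 D.

P = -0.415 D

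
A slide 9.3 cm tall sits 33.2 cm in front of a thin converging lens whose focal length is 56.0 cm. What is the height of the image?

1/d_i = 1/f − 1/d_o = 1/(56.00) − 1/(33.2) = -0.01226, so d_i = -81.54 cm.
m = −d_i/d_o = +2.456.
|h_i| = |m|·h_o = 2.456 × 9.3 = 22.8 cm. The image is virtual, upright and enlarged, on the same side as the object.

22.8 cm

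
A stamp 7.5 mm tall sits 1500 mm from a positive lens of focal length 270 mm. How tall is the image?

1.65 mm

1/d_i = 1/f − 1/d_o = 1/(270.0) − 1/(1500) = 0.003037, so d_i = 329.3 mm.
m = −d_i/d_o = -0.2195.
|h_i| = |m|·h_o = 0.2195 × 7.5 = 1.65 mm. The image is real, inverted and reduced, on the far side of the lens.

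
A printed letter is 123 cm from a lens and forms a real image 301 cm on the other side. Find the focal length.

f = 87.3 cm (converging)

Real image ⇒ d_i = +301 cm.
1/f = 1/d_o + 1/d_i = 1/(123) + 1/(301) = 0.01145, so f = 87.3 cm.
Since f is positive, the lens is converging.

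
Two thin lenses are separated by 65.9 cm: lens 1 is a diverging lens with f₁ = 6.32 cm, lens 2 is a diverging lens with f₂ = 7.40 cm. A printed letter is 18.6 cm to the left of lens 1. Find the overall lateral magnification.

m = +0.0241

f₁ = −6.32 cm (diverging).
Lens 1: 1/d_i1 = 1/(-6.32) − 1/(18.6) = -0.2120, so d_i1 = -4.717 cm; m₁ = −d_i1/d_o1 = +0.2536.
d_o2 = 65.9 − (-4.717) = 70.62 cm.
f₂ = −7.40 cm (diverging).
Lens 2: 1/d_i2 = 1/(-7.40) − 1/(70.62) = -0.1493, so d_i2 = -6.698 cm; m₂ = −d_i2/d_o2 = +0.09485.
m = m₁·m₂ = (+0.2536)(+0.09485) = +0.0241.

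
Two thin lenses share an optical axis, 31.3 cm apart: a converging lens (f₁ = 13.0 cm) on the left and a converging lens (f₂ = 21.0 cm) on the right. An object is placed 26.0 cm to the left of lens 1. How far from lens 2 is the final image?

Lens 1: 1/d_i1 = 1/f₁ − 1/d_o1 = 1/(13.0) − 1/(26.0) = 0.03846, so d_i1 = 26.00 cm.
The intermediate image is 26.00 cm to the right of lens 1, which is 31.3 − (26.00) = 5.300 cm to the left of lens 2, so d_o2 = +5.300 cm.
Lens 2: 1/d_i2 = 1/f₂ − 1/d_o2 = 1/(21.0) − 1/(5.300) = -0.1411, so d_i2 = -7.09 cm.
The final image is virtual, 7.09 cm to the left of lens 2 (overall magnification ≈ -1.3).

7.09 cm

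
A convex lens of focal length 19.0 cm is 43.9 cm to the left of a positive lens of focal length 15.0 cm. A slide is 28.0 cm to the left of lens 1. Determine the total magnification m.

m = -1.05

Lens 1: 1/d_i1 = 1/(19.0) − 1/(28.0) = 0.01692, so d_i1 = 59.11 cm; m₁ = −d_i1/d_o1 = -2.111.
d_o2 = 43.9 − (59.11) = -15.21 cm (virtual object).
Lens 2: 1/d_i2 = 1/(15.0) − 1/(-15.21) = 0.1324, so d_i2 = 7.552 cm; m₂ = −d_i2/d_o2 = +0.4965.
m = m₁·m₂ = (-2.111)(+0.4965) = -1.05.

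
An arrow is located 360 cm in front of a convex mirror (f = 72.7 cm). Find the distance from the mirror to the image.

For a convex mirror, f = -72.7 cm.
Mirror equation: 1/q = 1/f − 1/p = 1/(-72.70) − 1/(360) = -0.01376 − 0.002778 = -0.01653, so q = -60.5 cm.
The image is virtual, upright and reduced, behind the mirror.

60.5 cm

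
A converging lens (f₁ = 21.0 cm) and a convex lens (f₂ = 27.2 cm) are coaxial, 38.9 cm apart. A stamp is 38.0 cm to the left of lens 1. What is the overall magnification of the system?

Lens 1: 1/d_i1 = 1/(21.0) − 1/(38.0) = 0.02130, so d_i1 = 46.94 cm; m₁ = −d_i1/d_o1 = -1.235.
d_o2 = 38.9 − (46.94) = -8.040 cm (virtual object).
Lens 2: 1/d_i2 = 1/(27.2) − 1/(-8.040) = 0.1611, so d_i2 = 6.206 cm; m₂ = −d_i2/d_o2 = +0.7719.
m = m₁·m₂ = (-1.235)(+0.7719) = -0.953.

m = -0.953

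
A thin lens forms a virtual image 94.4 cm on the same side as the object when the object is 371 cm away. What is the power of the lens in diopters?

P = -0.790 D

Virtual image ⇒ d_i = −94.4 cm.
1/f = 1/d_o + 1/d_i = 1/(371) + 1/(-94.4) = -0.007898 cm⁻¹.
f = -126.6 cm = -1.266 m, so P = 1/f = -0.790 D.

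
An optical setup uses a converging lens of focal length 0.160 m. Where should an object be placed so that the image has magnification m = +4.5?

m = −d_i/d_o ⇒ d_i = −m·d_o.
1/f = 1/d_o + 1/d_i = 1/d_o − 1/(m·d_o) = (1 − 1/m)/d_o, so d_o = f(1 − 1/m) = (0.1600)(1 − 1/(+4.5)) = 0.124 m.

0.124 m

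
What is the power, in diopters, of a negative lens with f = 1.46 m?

P = -0.685 D

For a negative lens, f = −1.46 m.
P = 1/f = 1/(-1.46 m) = -0.685 D.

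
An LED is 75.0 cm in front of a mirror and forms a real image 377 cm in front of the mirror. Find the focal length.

Real image ⇒ d_i = +377 cm.
1/f = 1/d_o + 1/d_i = 1/(75.0) + 1/(377) = 0.01599, so f = 62.6 cm.
Since f is positive, the mirror is concave.

f = 62.6 cm (concave)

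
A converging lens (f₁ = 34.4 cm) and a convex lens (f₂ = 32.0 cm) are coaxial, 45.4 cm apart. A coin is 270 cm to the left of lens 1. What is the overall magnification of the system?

Lens 1: 1/d_i1 = 1/(34.4) − 1/(270) = 0.02537, so d_i1 = 39.42 cm; m₁ = −d_i1/d_o1 = -0.1460.
d_o2 = 45.4 − (39.42) = 5.980 cm.
Lens 2: 1/d_i2 = 1/(32.0) − 1/(5.980) = -0.1360, so d_i2 = -7.354 cm; m₂ = −d_i2/d_o2 = +1.230.
m = m₁·m₂ = (-0.1460)(+1.230) = -0.180.

m = -0.180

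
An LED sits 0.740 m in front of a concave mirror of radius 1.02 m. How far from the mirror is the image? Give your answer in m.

1.64 m

f = R/2 = 1.02/2 = 0.5100 m.
Mirror equation: 1/q = 1/f − 1/p = 1/(0.5100) − 1/(0.740) = 1.961 − 1.351 = 0.6094, so q = 1.64 m.
The image is real, inverted and enlarged, in front of the mirror.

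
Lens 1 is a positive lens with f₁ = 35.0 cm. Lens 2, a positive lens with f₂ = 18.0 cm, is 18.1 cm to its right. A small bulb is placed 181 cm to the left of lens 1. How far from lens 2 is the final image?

10.5 cm

Lens 1: 1/d_i1 = 1/f₁ − 1/d_o1 = 1/(35.0) − 1/(181) = 0.02305, so d_i1 = 43.39 cm.
The intermediate image is 43.39 cm to the right of lens 1, which lies 25.29 cm to the right of lens 2 — a virtual object — so d_o2 = −25.29 cm.
Lens 2: 1/d_i2 = 1/f₂ − 1/d_o2 = 1/(18.0) − 1/(-25.29) = 0.09510, so d_i2 = 10.5 cm.
The final image is real, 10.5 cm to the right of lens 2 (overall magnification ≈ -0.100).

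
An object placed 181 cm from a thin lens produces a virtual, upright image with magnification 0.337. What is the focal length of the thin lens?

f = -92.0 cm (diverging)

m = −d_i/d_o ⇒ d_i = −m·d_o = −(+0.337)·(181) = -61.00 cm.
1/f = 1/d_o + 1/d_i = 1/(181) + 1/(-61.00) = -0.01087, so f = -92.0 cm.
Since f is negative, the thin lens is diverging.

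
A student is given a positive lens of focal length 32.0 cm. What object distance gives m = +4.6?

25.0 cm

m = −d_i/d_o ⇒ d_i = −m·d_o.
1/f = 1/d_o + 1/d_i = 1/d_o − 1/(m·d_o) = (1 − 1/m)/d_o, so d_o = f(1 − 1/m) = (32.00)(1 − 1/(+4.6)) = 25.0 cm.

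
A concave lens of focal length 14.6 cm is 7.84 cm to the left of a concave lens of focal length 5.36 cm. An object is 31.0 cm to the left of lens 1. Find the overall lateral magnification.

f₁ = −14.6 cm (diverging).
Lens 1: 1/d_i1 = 1/(-14.6) − 1/(31.0) = -0.1008, so d_i1 = -9.925 cm; m₁ = −d_i1/d_o1 = +0.3202.
d_o2 = 7.84 − (-9.925) = 17.77 cm.
f₂ = −5.36 cm (diverging).
Lens 2: 1/d_i2 = 1/(-5.36) − 1/(17.77) = -0.2428, so d_i2 = -4.118 cm; m₂ = −d_i2/d_o2 = +0.2317.
m = m₁·m₂ = (+0.3202)(+0.2317) = +0.0742.

m = +0.0742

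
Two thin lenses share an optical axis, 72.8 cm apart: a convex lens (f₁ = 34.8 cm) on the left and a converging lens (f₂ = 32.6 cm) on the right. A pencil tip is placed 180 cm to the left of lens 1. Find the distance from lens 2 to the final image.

Lens 1: 1/d_i1 = 1/f₁ − 1/d_o1 = 1/(34.8) − 1/(180) = 0.02318, so d_i1 = 43.14 cm.
The intermediate image is 43.14 cm to the right of lens 1, which is 72.8 − (43.14) = 29.66 cm to the left of lens 2, so d_o2 = +29.66 cm.
Lens 2: 1/d_i2 = 1/f₂ − 1/d_o2 = 1/(32.6) − 1/(29.66) = -0.003041, so d_i2 = -329 cm.
The final image is virtual, 329 cm to the left of lens 2 (overall magnification ≈ -2.7).

329 cm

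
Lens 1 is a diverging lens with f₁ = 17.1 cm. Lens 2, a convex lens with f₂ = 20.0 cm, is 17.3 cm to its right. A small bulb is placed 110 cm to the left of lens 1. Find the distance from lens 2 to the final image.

Lens 1 is diverging, so f₁ = −17.1 cm.
Lens 1: 1/d_i1 = 1/f₁ − 1/d_o1 = 1/(-17.1) − 1/(110) = -0.06757, so d_i1 = -14.80 cm.
The intermediate image is 14.80 cm to the left of lens 1 (virtual), which is 17.3 − (-14.80) = 32.10 cm to the left of lens 2, so d_o2 = +32.10 cm.
Lens 2: 1/d_i2 = 1/f₂ − 1/d_o2 = 1/(20.0) − 1/(32.10) = 0.01885, so d_i2 = 53.1 cm.
The final image is real, 53.1 cm to the right of lens 2 (overall magnification ≈ -0.22).

53.1 cm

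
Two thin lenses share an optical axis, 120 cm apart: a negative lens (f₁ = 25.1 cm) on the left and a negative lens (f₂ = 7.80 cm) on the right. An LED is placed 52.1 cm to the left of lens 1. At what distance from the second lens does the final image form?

Lens 1 is diverging, so f₁ = −25.1 cm.
Lens 1: 1/d_i1 = 1/f₁ − 1/d_o1 = 1/(-25.1) − 1/(52.1) = -0.05903, so d_i1 = -16.94 cm.
The intermediate image is 16.94 cm to the left of lens 1 (virtual), which is 120 − (-16.94) = 136.9 cm to the left of lens 2, so d_o2 = +136.9 cm.
Lens 2 is diverging, so f₂ = −7.80 cm.
Lens 2: 1/d_i2 = 1/f₂ − 1/d_o2 = 1/(-7.80) − 1/(136.9) = -0.1355, so d_i2 = -7.38 cm.
The final image is virtual, 7.38 cm to the left of lens 2 (overall magnification ≈ 0.018).

7.38 cm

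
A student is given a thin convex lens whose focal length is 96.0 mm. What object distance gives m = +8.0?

84.0 mm

m = −d_i/d_o ⇒ d_i = −m·d_o.
1/f = 1/d_o + 1/d_i = 1/d_o − 1/(m·d_o) = (1 − 1/m)/d_o, so d_o = f(1 − 1/m) = (96.00)(1 − 1/(+8.0)) = 84.0 mm.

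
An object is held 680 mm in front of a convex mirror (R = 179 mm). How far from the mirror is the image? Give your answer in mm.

f = R/2 = 179/2 = 89.50 mm; for a convex mirror, f = -89.50 mm.
Mirror equation: 1/q = 1/f − 1/p = 1/(-89.50) − 1/(680) = -0.01117 − 0.001471 = -0.01264, so q = -79.1 mm.
The image is virtual, upright and reduced, behind the mirror.

79.1 mm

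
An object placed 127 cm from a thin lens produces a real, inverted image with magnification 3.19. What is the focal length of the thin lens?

m = −d_i/d_o ⇒ d_i = −m·d_o = −(-3.19)·(127) = 405.1 cm.
1/f = 1/d_o + 1/d_i = 1/(127) + 1/(405.1) = 0.01034, so f = 96.7 cm.
Since f is positive, the thin lens is converging.

f = 96.7 cm (converging)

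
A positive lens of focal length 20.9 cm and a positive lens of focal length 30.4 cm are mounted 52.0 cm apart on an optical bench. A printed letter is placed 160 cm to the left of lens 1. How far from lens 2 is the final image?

Lens 1: 1/d_i1 = 1/f₁ − 1/d_o1 = 1/(20.9) − 1/(160) = 0.04160, so d_i1 = 24.04 cm.
The intermediate image is 24.04 cm to the right of lens 1, which is 52.0 − (24.04) = 27.96 cm to the left of lens 2, so d_o2 = +27.96 cm.
Lens 2: 1/d_i2 = 1/f₂ − 1/d_o2 = 1/(30.4) − 1/(27.96) = -0.002871, so d_i2 = -348 cm.
The final image is virtual, 348 cm to the left of lens 2 (overall magnification ≈ -1.9).

348 cm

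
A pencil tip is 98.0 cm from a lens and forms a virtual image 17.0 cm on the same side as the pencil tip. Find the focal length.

Virtual image ⇒ d_i = −17.0 cm.
1/f = 1/d_o + 1/d_i = 1/(98.0) + 1/(-17.0) = -0.04862, so f = -20.6 cm.
Since f is negative, the lens is diverging.

f = -20.6 cm (diverging)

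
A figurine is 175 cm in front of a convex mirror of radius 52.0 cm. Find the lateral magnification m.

f = R/2 = 52.0/2 = 26.00 cm; for a convex mirror, f = -26.00 cm.
1/d_i = 1/f − 1/d_o = 1/(-26.00) − 1/(175) = -0.04418, so d_i = -22.64 cm.
m = −d_i/d_o = −(-22.64)/(175) = +0.129.
The image is virtual, upright and reduced, behind the mirror.

m = +0.129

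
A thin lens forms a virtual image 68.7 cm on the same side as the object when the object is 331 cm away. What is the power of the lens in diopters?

P = -1.15 D

Virtual image ⇒ d_i = −68.7 cm.
1/f = 1/d_o + 1/d_i = 1/(331) + 1/(-68.7) = -0.01153 cm⁻¹.
f = -86.69 cm = -0.8669 m, so P = 1/f = -1.15 D.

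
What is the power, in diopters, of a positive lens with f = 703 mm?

f = 70.3 cm = 0.703 m.
P = 1/f = 1/(0.703 m) = +1.42 D.

P = +1.42 D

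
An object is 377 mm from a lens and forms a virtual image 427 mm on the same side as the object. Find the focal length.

f = 3220 mm (converging)

Virtual image ⇒ d_i = −427 mm.
1/f = 1/d_o + 1/d_i = 1/(377) + 1/(-427) = 0.0003106, so f = 3220 mm.
Since f is positive, the lens is converging.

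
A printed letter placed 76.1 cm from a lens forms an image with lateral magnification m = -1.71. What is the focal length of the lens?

f = 48.0 cm (converging)

m = −d_i/d_o ⇒ d_i = −m·d_o = −(-1.71)·(76.1) = 130.1 cm.
1/f = 1/d_o + 1/d_i = 1/(76.1) + 1/(130.1) = 0.02083, so f = 48.0 cm.
Since f is positive, the lens is converging.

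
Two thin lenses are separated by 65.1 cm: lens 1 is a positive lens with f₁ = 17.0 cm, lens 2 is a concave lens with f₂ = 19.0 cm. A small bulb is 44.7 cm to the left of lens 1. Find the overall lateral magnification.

Lens 1: 1/d_i1 = 1/(17.0) − 1/(44.7) = 0.03645, so d_i1 = 27.43 cm; m₁ = −d_i1/d_o1 = -0.6136.
d_o2 = 65.1 − (27.43) = 37.67 cm.
f₂ = −19.0 cm (diverging).
Lens 2: 1/d_i2 = 1/(-19.0) − 1/(37.67) = -0.07918, so d_i2 = -12.63 cm; m₂ = −d_i2/d_o2 = +0.3353.
m = m₁·m₂ = (-0.6136)(+0.3353) = -0.206.

m = -0.206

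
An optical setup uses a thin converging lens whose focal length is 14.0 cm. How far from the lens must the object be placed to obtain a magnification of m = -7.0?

16.0 cm

m = −d_i/d_o ⇒ d_i = −m·d_o.
1/f = 1/d_o + 1/d_i = 1/d_o − 1/(m·d_o) = (1 − 1/m)/d_o, so d_o = f(1 − 1/m) = (14.00)(1 − 1/(-7.0)) = 16.0 cm.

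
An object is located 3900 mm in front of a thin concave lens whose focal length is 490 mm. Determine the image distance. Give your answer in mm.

435 mm

For a concave lens, f = -490 mm.
Lens equation: 1/v = 1/f − 1/u = 1/(-490.0) − 1/(3900) = -0.002041 − 0.0002564 = -0.002297, so v = -435 mm.
The image is virtual, upright and reduced, on the same side as the object.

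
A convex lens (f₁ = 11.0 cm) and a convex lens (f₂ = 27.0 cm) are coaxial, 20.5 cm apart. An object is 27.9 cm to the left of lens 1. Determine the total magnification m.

Lens 1: 1/d_i1 = 1/(11.0) − 1/(27.9) = 0.05507, so d_i1 = 18.16 cm; m₁ = −d_i1/d_o1 = -0.6509.
d_o2 = 20.5 − (18.16) = 2.340 cm.
Lens 2: 1/d_i2 = 1/(27.0) − 1/(2.340) = -0.3903, so d_i2 = -2.562 cm; m₂ = −d_i2/d_o2 = +1.095.
m = m₁·m₂ = (-0.6509)(+1.095) = -0.713.

m = -0.713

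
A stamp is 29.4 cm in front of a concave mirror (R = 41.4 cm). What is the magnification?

f = R/2 = 41.4/2 = 20.70 cm.
1/d_i = 1/f − 1/d_o = 1/(20.70) − 1/(29.4) = 0.01430, so d_i = 69.95 cm.
m = −d_i/d_o = −(69.95)/(29.4) = -2.38.
The image is real, inverted and enlarged, in front of the mirror.

m = -2.38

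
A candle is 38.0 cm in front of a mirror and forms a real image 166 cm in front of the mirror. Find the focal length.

Real image ⇒ d_i = +166 cm.
1/f = 1/d_o + 1/d_i = 1/(38.0) + 1/(166) = 0.03234, so f = 30.9 cm.
Since f is positive, the mirror is concave.

f = 30.9 cm (concave)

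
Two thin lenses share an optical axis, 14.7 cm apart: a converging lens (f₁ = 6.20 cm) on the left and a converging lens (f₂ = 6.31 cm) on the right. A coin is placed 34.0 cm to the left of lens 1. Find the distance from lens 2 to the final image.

55.6 cm

Lens 1: 1/d_i1 = 1/f₁ − 1/d_o1 = 1/(6.20) − 1/(34.0) = 0.1319, so d_i1 = 7.583 cm.
The intermediate image is 7.583 cm to the right of lens 1, which is 14.7 − (7.583) = 7.117 cm to the left of lens 2, so d_o2 = +7.117 cm.
Lens 2: 1/d_i2 = 1/f₂ − 1/d_o2 = 1/(6.31) − 1/(7.117) = 0.01797, so d_i2 = 55.6 cm.
The final image is real, 55.6 cm to the right of lens 2 (overall magnification ≈ 1.7).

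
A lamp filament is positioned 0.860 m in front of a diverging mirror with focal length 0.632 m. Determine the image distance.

For a diverging mirror, f = -0.632 m.
Mirror equation: 1/v = 1/f − 1/u = 1/(-0.6320) − 1/(0.860) = -1.582 − 1.163 = -2.745, so v = -0.364 m.
The image is virtual, upright and reduced, behind the mirror.

0.364 m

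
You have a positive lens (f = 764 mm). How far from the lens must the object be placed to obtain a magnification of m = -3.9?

960 mm

m = −d_i/d_o ⇒ d_i = −m·d_o.
1/f = 1/d_o + 1/d_i = 1/d_o − 1/(m·d_o) = (1 − 1/m)/d_o, so d_o = f(1 − 1/m) = (764.0)(1 − 1/(-3.9)) = 960 mm.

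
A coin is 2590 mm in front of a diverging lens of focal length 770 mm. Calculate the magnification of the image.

m = +0.229

For a diverging lens, f = -770 mm.
1/d_i = 1/f − 1/d_o = 1/(-770.0) − 1/(2590) = -0.001685, so d_i = -593.5 mm.
m = −d_i/d_o = −(-593.5)/(2590) = +0.229.
The image is virtual, upright and reduced, on the same side as the object.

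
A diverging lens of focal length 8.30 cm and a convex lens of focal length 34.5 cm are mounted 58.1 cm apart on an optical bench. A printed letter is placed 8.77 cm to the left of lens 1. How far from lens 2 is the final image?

Lens 1 is diverging, so f₁ = −8.30 cm.
Lens 1: 1/d_i1 = 1/f₁ − 1/d_o1 = 1/(-8.30) − 1/(8.77) = -0.2345, so d_i1 = -4.264 cm.
The intermediate image is 4.264 cm to the left of lens 1 (virtual), which is 58.1 − (-4.264) = 62.36 cm to the left of lens 2, so d_o2 = +62.36 cm.
Lens 2: 1/d_i2 = 1/f₂ − 1/d_o2 = 1/(34.5) − 1/(62.36) = 0.01295, so d_i2 = 77.2 cm.
The final image is real, 77.2 cm to the right of lens 2 (overall magnification ≈ -0.60).

77.2 cm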